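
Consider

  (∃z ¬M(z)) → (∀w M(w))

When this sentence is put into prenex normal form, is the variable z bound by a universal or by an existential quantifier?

Rewrite implications/biconditionals: A → B as ¬A ∨ B.
  ¬(∃z ¬M(z)) ∨ (∀w M(w))
Move each ¬ inward, flipping quantifiers it crosses:
  (∀z M(z)) ∨ (∀w M(w))
All bound variables are already distinct, so no renaming is needed.
Extract every quantifier outward, since the variables are now distinct and don't occur free across branches:
  ∀z ∀w (M(z) ∨ M(w))
The quantifier ∃z sits under an odd number of negations (counting the antecedent side of each →), so it flips to ∀z.

universal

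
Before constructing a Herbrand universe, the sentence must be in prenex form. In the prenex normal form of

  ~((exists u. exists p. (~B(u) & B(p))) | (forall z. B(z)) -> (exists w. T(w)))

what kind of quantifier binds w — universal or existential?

universal

First replace A → B with ¬A ∨ B.
  ~(~((exists u. exists p. (~B(u) & B(p))) | (forall z. B(z))) | (exists w. T(w)))
Move each ¬ inward, flipping quantifiers it crosses:
  ((exists u. exists p. (~B(u) & B(p))) | (forall z. B(z))) & (forall w. ~T(w))
Extract every quantifier outward, since the variables are now distinct and don't occur free across branches:
  exists u. exists p. forall z. forall w. ((~B(u) & B(p) | B(z)) & ~T(w))
The quantifier exists w sits under an odd number of negations (counting the antecedent side of each →), so it flips to forall w.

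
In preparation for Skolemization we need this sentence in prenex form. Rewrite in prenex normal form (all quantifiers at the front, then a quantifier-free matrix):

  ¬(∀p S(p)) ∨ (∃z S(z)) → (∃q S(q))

∀p ∀z ∃q (S(p) ∧ ¬S(z) ∨ S(q))

Rewrite implications/biconditionals: A → B as ¬A ∨ B.
  ¬(¬(∀p S(p)) ∨ (∃z S(z))) ∨ (∃q S(q))
Move each ¬ inward, flipping quantifiers it crosses:
  (∀p S(p)) ∧ (∀z ¬S(z)) ∨ (∃q S(q))
Pull the quantifiers to the front (each side's bound variable is not free in the other side):
  ∀p ∀z ∃q (S(p) ∧ ¬S(z) ∨ S(q))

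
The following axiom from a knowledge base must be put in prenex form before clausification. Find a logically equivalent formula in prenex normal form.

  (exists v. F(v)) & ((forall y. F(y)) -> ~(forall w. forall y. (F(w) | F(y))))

Rewrite implications/biconditionals: A → B as ¬A ∨ B.
  (exists v. F(v)) & (~(forall y. F(y)) | ~(forall w. forall y. (F(w) | F(y))))
Push ¬ through the quantifiers and connectives to reach negation normal form:
  (exists v. F(v)) & ((exists y. ~F(y)) | (exists w. exists y. (~F(w) & ~F(y))))
Rename bound variables to avoid capture: y↦u.
  (exists v. F(v)) & ((exists y. ~F(y)) | (exists w. exists u. (~F(w) & ~F(u))))
Extract every quantifier outward, since the variables are now distinct and don't occur free across branches:
  exists v. exists y. exists w. exists u. (F(v) & (~F(y) | ~F(w) & ~F(u)))

exists v. exists y. exists w. exists u. (F(v) & (~F(y) | ~F(w) & ~F(u)))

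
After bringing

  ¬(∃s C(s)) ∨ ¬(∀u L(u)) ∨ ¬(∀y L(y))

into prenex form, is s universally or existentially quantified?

universal

Drive negations inward (¬∀x A ≡ ∃x ¬A, ¬∃x A ≡ ∀x ¬A, De Morgan for ∧/∨):
  (∀s ¬C(s)) ∨ (∃u ¬L(u)) ∨ (∃y ¬L(y))
All bound variables are already distinct, so no renaming is needed.
Pull the quantifiers to the front (each side's bound variable is not free in the other side):
  ∀s ∃u ∃y (¬C(s) ∨ ¬L(u) ∨ ¬L(y))
The quantifier ∃s sits under an odd number of negations, so it flips to ∀s.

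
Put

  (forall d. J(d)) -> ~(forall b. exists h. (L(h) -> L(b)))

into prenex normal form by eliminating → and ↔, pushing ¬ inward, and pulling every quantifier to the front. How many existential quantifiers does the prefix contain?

2

Eliminate → and ↔ using ¬ and ∨.
  ~(forall d. J(d)) | ~(forall b. exists h. (~L(h) | L(b)))
Push ¬ through the quantifiers and connectives to reach negation normal form:
  (exists d. ~J(d)) | (exists b. forall h. (L(h) & ~L(b)))
All bound variables are already distinct, so no renaming is needed.
Pull the quantifiers to the front (each side's bound variable is not free in the other side):
  exists d. exists b. forall h. (~J(d) | L(h) & ~L(b))
The prefix is exists d exists b forall h: 1 universal, 2 existential.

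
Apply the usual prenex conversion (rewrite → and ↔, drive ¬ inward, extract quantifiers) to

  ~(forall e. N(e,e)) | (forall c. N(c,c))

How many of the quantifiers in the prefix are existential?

1

Drive negations inward (¬∀x A ≡ ∃x ¬A, ¬∃x A ≡ ∀x ¬A, De Morgan for ∧/∨):
  (exists e. ~N(e,e)) | (forall c. N(c,c))
Finally move all quantifiers to the prefix:
  exists e. forall c. (~N(e,e) | N(c,c))
The prefix is exists e forall c: 1 universal, 1 existential.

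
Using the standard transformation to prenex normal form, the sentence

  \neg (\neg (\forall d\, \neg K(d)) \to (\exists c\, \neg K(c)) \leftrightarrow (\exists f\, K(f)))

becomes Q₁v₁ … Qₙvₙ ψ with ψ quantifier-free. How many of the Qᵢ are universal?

3

First replace A → B with ¬A ∨ B; A ↔ B as (¬A ∨ B) ∧ (¬B ∨ A).
  \neg ((\neg (\neg \neg (\forall d\, \neg K(d)) \lor (\exists c\, \neg K(c))) \lor (\exists f\, K(f))) \land (\neg (\exists f\, K(f)) \lor \neg \neg (\forall d\, \neg K(d)) \lor (\exists c\, \neg K(c))))
Drive negations inward (¬∀x A ≡ ∃x ¬A, ¬∃x A ≡ ∀x ¬A, De Morgan for ∧/∨):
  ((\forall d\, \neg K(d)) \lor (\exists c\, \neg K(c))) \land (\forall f\, \neg K(f)) \lor (\exists f\, K(f)) \land (\exists d\, K(d)) \land (\forall c\, K(c))
Give each quantifier a distinct variable: f↦x, d↦v, c↦p.
  ((\forall d\, \neg K(d)) \lor (\exists c\, \neg K(c))) \land (\forall f\, \neg K(f)) \lor (\exists x\, K(x)) \land (\exists v\, K(v)) \land (\forall p\, K(p))
Extract every quantifier outward, since the variables are now distinct and don't occur free across branches:
  \forall d\, \exists c\, \forall f\, \exists x\, \exists v\, \forall p\, ((\neg K(d) \lor \neg K(c)) \land \neg K(f) \lor K(x) \land K(v) \land K(p))
The prefix is \forall d \exists c \forall f \exists x \exists v \forall p: 3 universal, 3 existential.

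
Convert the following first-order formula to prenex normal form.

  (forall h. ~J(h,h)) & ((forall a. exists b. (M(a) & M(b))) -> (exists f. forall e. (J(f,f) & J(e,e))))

Eliminate → and ↔ using ¬ and ∨.
  (forall h. ~J(h,h)) & (~(forall a. exists b. (M(a) & M(b))) | (exists f. forall e. (J(f,f) & J(e,e))))
Push ¬ through the quantifiers and connectives to reach negation normal form:
  (forall h. ~J(h,h)) & ((exists a. forall b. (~M(a) | ~M(b))) | (exists f. forall e. (J(f,f) & J(e,e))))
Pull the quantifiers to the front (each side's bound variable is not free in the other side):
  forall h. exists a. forall b. exists f. forall e. (~J(h,h) & (~M(a) | ~M(b) | J(f,f) & J(e,e)))

forall h. exists a. forall b. exists f. forall e. (~J(h,h) & (~M(a) | ~M(b) | J(f,f) & J(e,e)))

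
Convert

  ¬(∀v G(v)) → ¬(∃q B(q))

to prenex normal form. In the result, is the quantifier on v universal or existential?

Eliminate → and ↔ using ¬ and ∨.
  ¬¬(∀v G(v)) ∨ ¬(∃q B(q))
Move each ¬ inward, flipping quantifiers it crosses:
  (∀v G(v)) ∨ (∀q ¬B(q))
Finally move all quantifiers to the prefix:
  ∀v ∀q (G(v) ∨ ¬B(q))
The quantifier ∀v sits under an even number of negations (counting the antecedent side of each →), so it remains universal.

universal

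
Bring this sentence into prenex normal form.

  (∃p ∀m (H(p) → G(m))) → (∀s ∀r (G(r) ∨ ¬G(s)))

∀p ∃m ∀s ∀r (H(p) ∧ ¬G(m) ∨ G(r) ∨ ¬G(s))

First replace A → B with ¬A ∨ B.
  ¬(∃p ∀m (¬H(p) ∨ G(m))) ∨ (∀s ∀r (G(r) ∨ ¬G(s)))
Move each ¬ inward, flipping quantifiers it crosses:
  (∀p ∃m (H(p) ∧ ¬G(m))) ∨ (∀s ∀r (G(r) ∨ ¬G(s)))
All bound variables are already distinct, so no renaming is needed.
Extract every quantifier outward, since the variables are now distinct and don't occur free across branches:
  ∀p ∃m ∀s ∀r (H(p) ∧ ¬G(m) ∨ G(r) ∨ ¬G(s))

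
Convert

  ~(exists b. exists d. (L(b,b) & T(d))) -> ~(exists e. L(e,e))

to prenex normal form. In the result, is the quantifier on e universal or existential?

universal

First replace A → B with ¬A ∨ B.
  ~~(exists b. exists d. (L(b,b) & T(d))) | ~(exists e. L(e,e))
Push ¬ through the quantifiers and connectives to reach negation normal form:
  (exists b. exists d. (L(b,b) & T(d))) | (forall e. ~L(e,e))
All bound variables are already distinct, so no renaming is needed.
Pull the quantifiers to the front (each side's bound variable is not free in the other side):
  exists b. exists d. forall e. (L(b,b) & T(d) | ~L(e,e))
The quantifier exists e sits under an odd number of negations (counting the antecedent side of each →), so it flips to forall e.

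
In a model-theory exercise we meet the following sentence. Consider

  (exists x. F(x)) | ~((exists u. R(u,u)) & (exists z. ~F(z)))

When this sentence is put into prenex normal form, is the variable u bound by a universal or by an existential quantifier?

universal

Drive negations inward (¬∀x A ≡ ∃x ¬A, ¬∃x A ≡ ∀x ¬A, De Morgan for ∧/∨):
  (exists x. F(x)) | (forall u. ~R(u,u)) | (forall z. F(z))
All bound variables are already distinct, so no renaming is needed.
Extract every quantifier outward, since the variables are now distinct and don't occur free across branches:
  exists x. forall u. forall z. (F(x) | ~R(u,u) | F(z))
The quantifier exists u sits under an odd number of negations, so it flips to forall u.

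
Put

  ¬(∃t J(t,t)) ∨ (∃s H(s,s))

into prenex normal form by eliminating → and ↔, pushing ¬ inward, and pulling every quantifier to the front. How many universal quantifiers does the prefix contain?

Drive negations inward (¬∀x A ≡ ∃x ¬A, ¬∃x A ≡ ∀x ¬A, De Morgan for ∧/∨):
  (∀t ¬J(t,t)) ∨ (∃s H(s,s))
Pull the quantifiers to the front (each side's bound variable is not free in the other side):
  ∀t ∃s (¬J(t,t) ∨ H(s,s))
The prefix is ∀t ∃s: 1 universal, 1 existential.

1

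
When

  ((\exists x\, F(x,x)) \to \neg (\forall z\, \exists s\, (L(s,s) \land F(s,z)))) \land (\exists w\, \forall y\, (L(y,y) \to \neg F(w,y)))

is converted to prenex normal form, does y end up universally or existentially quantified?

Eliminate → and ↔ using ¬ and ∨.
  (\neg (\exists x\, F(x,x)) \lor \neg (\forall z\, \exists s\, (L(s,s) \land F(s,z)))) \land (\exists w\, \forall y\, (\neg L(y,y) \lor \neg F(w,y)))
Drive negations inward (¬∀x A ≡ ∃x ¬A, ¬∃x A ≡ ∀x ¬A, De Morgan for ∧/∨):
  ((\forall x\, \neg F(x,x)) \lor (\exists z\, \forall s\, (\neg L(s,s) \lor \neg F(s,z)))) \land (\exists w\, \forall y\, (\neg L(y,y) \lor \neg F(w,y)))
All bound variables are already distinct, so no renaming is needed.
Pull the quantifiers to the front (each side's bound variable is not free in the other side):
  \forall x\, \exists z\, \forall s\, \exists w\, \forall y\, ((\neg F(x,x) \lor \neg L(s,s) \lor \neg F(s,z)) \land (\neg L(y,y) \lor \neg F(w,y)))
The quantifier \forall y sits under an even number of negations (counting the antecedent side of each →), so it remains universal.

universal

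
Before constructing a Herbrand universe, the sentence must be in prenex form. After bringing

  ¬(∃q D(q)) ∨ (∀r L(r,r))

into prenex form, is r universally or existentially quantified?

Drive negations inward (¬∀x A ≡ ∃x ¬A, ¬∃x A ≡ ∀x ¬A, De Morgan for ∧/∨):
  (∀q ¬D(q)) ∨ (∀r L(r,r))
All bound variables are already distinct, so no renaming is needed.
Pull the quantifiers to the front (each side's bound variable is not free in the other side):
  ∀q ∀r (¬D(q) ∨ L(r,r))
The quantifier ∀r sits under an even number of negations, so it remains universal.

universal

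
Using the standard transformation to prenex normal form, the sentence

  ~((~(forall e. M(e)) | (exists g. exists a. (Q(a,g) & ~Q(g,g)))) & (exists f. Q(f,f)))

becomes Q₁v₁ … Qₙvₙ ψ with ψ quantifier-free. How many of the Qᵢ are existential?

Drive negations inward (¬∀x A ≡ ∃x ¬A, ¬∃x A ≡ ∀x ¬A, De Morgan for ∧/∨):
  (forall e. M(e)) & (forall g. forall a. (~Q(a,g) | Q(g,g))) | (forall f. ~Q(f,f))
Extract every quantifier outward, since the variables are now distinct and don't occur free across branches:
  forall e. forall g. forall a. forall f. (M(e) & (~Q(a,g) | Q(g,g)) | ~Q(f,f))
The prefix is forall e forall g forall a forall f: 4 universal, 0 existential.

0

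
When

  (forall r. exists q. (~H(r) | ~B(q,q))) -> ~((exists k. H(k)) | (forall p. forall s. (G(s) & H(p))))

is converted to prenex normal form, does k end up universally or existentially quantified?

universal

Eliminate → and ↔ using ¬ and ∨.
  ~(forall r. exists q. (~H(r) | ~B(q,q))) | ~((exists k. H(k)) | (forall p. forall s. (G(s) & H(p))))
Drive negations inward (¬∀x A ≡ ∃x ¬A, ¬∃x A ≡ ∀x ¬A, De Morgan for ∧/∨):
  (exists r. forall q. (H(r) & B(q,q))) | (forall k. ~H(k)) & (exists p. exists s. (~G(s) | ~H(p)))
Pull the quantifiers to the front (each side's bound variable is not free in the other side):
  exists r. forall q. forall k. exists p. exists s. (H(r) & B(q,q) | ~H(k) & (~G(s) | ~H(p)))
The quantifier exists k sits under an odd number of negations (counting the antecedent side of each →), so it flips to forall k.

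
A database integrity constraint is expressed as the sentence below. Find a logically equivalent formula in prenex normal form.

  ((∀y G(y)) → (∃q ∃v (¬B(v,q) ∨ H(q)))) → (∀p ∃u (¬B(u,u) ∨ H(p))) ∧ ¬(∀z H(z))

∀y ∀q ∀v ∀p ∃u ∃z (G(y) ∧ B(v,q) ∧ ¬H(q) ∨ (¬B(u,u) ∨ H(p)) ∧ ¬H(z))

Rewrite implications/biconditionals: A → B as ¬A ∨ B.
  ¬(¬(∀y G(y)) ∨ (∃q ∃v (¬B(v,q) ∨ H(q)))) ∨ (∀p ∃u (¬B(u,u) ∨ H(p))) ∧ ¬(∀z H(z))
Push ¬ through the quantifiers and connectives to reach negation normal form:
  (∀y G(y)) ∧ (∀q ∀v (B(v,q) ∧ ¬H(q))) ∨ (∀p ∃u (¬B(u,u) ∨ H(p))) ∧ (∃z ¬H(z))
Extract every quantifier outward, since the variables are now distinct and don't occur free across branches:
  ∀y ∀q ∀v ∀p ∃u ∃z (G(y) ∧ B(v,q) ∧ ¬H(q) ∨ (¬B(u,u) ∨ H(p)) ∧ ¬H(z))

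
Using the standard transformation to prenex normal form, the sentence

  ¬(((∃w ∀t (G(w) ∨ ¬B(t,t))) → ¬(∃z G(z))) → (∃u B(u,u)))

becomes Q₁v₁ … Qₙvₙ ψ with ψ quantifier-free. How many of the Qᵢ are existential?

1

Rewrite implications/biconditionals: A → B as ¬A ∨ B.
  ¬(¬(¬(∃w ∀t (G(w) ∨ ¬B(t,t))) ∨ ¬(∃z G(z))) ∨ (∃u B(u,u)))
Move each ¬ inward, flipping quantifiers it crosses:
  ((∀w ∃t (¬G(w) ∧ B(t,t))) ∨ (∀z ¬G(z))) ∧ (∀u ¬B(u,u))
All bound variables are already distinct, so no renaming is needed.
Extract every quantifier outward, since the variables are now distinct and don't occur free across branches:
  ∀w ∃t ∀z ∀u ((¬G(w) ∧ B(t,t) ∨ ¬G(z)) ∧ ¬B(u,u))
The prefix is ∀w ∃t ∀z ∀u: 3 universal, 1 existential.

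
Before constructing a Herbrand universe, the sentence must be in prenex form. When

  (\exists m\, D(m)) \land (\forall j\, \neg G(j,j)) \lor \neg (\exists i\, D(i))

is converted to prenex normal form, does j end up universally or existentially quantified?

universal

Drive negations inward (¬∀x A ≡ ∃x ¬A, ¬∃x A ≡ ∀x ¬A, De Morgan for ∧/∨):
  (\exists m\, D(m)) \land (\forall j\, \neg G(j,j)) \lor (\forall i\, \neg D(i))
All bound variables are already distinct, so no renaming is needed.
Finally move all quantifiers to the prefix:
  \exists m\, \forall j\, \forall i\, (D(m) \land \neg G(j,j) \lor \neg D(i))
The quantifier \forall j sits under an even number of negations, so it remains universal.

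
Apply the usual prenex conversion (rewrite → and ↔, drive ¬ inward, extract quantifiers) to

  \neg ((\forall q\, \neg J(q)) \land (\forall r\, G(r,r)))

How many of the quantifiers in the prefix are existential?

Drive negations inward (¬∀x A ≡ ∃x ¬A, ¬∃x A ≡ ∀x ¬A, De Morgan for ∧/∨):
  (\exists q\, J(q)) \lor (\exists r\, \neg G(r,r))
All bound variables are already distinct, so no renaming is needed.
Pull the quantifiers to the front (each side's bound variable is not free in the other side):
  \exists q\, \exists r\, (J(q) \lor \neg G(r,r))
The prefix is \exists q \exists r: 0 universal, 2 existential.

2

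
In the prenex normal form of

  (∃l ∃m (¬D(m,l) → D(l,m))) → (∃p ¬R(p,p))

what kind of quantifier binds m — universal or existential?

universal

Rewrite implications/biconditionals: A → B as ¬A ∨ B.
  ¬(∃l ∃m (¬¬D(m,l) ∨ D(l,m))) ∨ (∃p ¬R(p,p))
Move each ¬ inward, flipping quantifiers it crosses:
  (∀l ∀m (¬D(m,l) ∧ ¬D(l,m))) ∨ (∃p ¬R(p,p))
All bound variables are already distinct, so no renaming is needed.
Extract every quantifier outward, since the variables are now distinct and don't occur free across branches:
  ∀l ∀m ∃p (¬D(m,l) ∧ ¬D(l,m) ∨ ¬R(p,p))
The quantifier ∃m sits under an odd number of negations (counting the antecedent side of each →), so it flips to ∀m.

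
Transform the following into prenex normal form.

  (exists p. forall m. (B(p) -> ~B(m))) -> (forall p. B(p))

forall p. exists m. forall w1. (B(p) & B(m) | B(w1))

First replace A → B with ¬A ∨ B.
  ~(exists p. forall m. (~B(p) | ~B(m))) | (forall p. B(p))
Push ¬ through the quantifiers and connectives to reach negation normal form:
  (forall p. exists m. (B(p) & B(m))) | (forall p. B(p))
Rename bound variables to avoid capture: p↦w1.
  (forall p. exists m. (B(p) & B(m))) | (forall w1. B(w1))
Pull the quantifiers to the front (each side's bound variable is not free in the other side):
  forall p. exists m. forall w1. (B(p) & B(m) | B(w1))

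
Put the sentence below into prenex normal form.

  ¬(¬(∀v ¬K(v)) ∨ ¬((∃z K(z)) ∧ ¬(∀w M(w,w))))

∀v ∃z ∃w (¬K(v) ∧ K(z) ∧ ¬M(w,w))

Push ¬ through the quantifiers and connectives to reach negation normal form:
  (∀v ¬K(v)) ∧ (∃z K(z)) ∧ (∃w ¬M(w,w))
All bound variables are already distinct, so no renaming is needed.
Pull the quantifiers to the front (each side's bound variable is not free in the other side):
  ∀v ∃z ∃w (¬K(v) ∧ K(z) ∧ ¬M(w,w))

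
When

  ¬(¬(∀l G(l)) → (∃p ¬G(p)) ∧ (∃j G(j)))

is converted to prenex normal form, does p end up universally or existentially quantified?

First replace A → B with ¬A ∨ B.
  ¬(¬¬(∀l G(l)) ∨ (∃p ¬G(p)) ∧ (∃j G(j)))
Drive negations inward (¬∀x A ≡ ∃x ¬A, ¬∃x A ≡ ∀x ¬A, De Morgan for ∧/∨):
  (∃l ¬G(l)) ∧ ((∀p G(p)) ∨ (∀j ¬G(j)))
All bound variables are already distinct, so no renaming is needed.
Pull the quantifiers to the front (each side's bound variable is not free in the other side):
  ∃l ∀p ∀j (¬G(l) ∧ (G(p) ∨ ¬G(j)))
The quantifier ∃p sits under an odd number of negations (counting the antecedent side of each →), so it flips to ∀p.

universal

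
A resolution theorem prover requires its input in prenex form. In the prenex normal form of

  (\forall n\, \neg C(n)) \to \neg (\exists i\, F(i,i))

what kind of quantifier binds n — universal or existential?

Eliminate → and ↔ using ¬ and ∨.
  \neg (\forall n\, \neg C(n)) \lor \neg (\exists i\, F(i,i))
Push ¬ through the quantifiers and connectives to reach negation normal form:
  (\exists n\, C(n)) \lor (\forall i\, \neg F(i,i))
Pull the quantifiers to the front (each side's bound variable is not free in the other side):
  \exists n\, \forall i\, (C(n) \lor \neg F(i,i))
The quantifier \forall n sits under an odd number of negations (counting the antecedent side of each →), so it flips to \exists n.

existential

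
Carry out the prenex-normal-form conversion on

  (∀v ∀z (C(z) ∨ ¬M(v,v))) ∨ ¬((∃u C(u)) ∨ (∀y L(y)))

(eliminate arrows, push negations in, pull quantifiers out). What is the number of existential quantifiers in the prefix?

Move each ¬ inward, flipping quantifiers it crosses:
  (∀v ∀z (C(z) ∨ ¬M(v,v))) ∨ (∀u ¬C(u)) ∧ (∃y ¬L(y))
All bound variables are already distinct, so no renaming is needed.
Pull the quantifiers to the front (each side's bound variable is not free in the other side):
  ∀v ∀z ∀u ∃y (C(z) ∨ ¬M(v,v) ∨ ¬C(u) ∧ ¬L(y))
The prefix is ∀v ∀z ∀u ∃y: 3 universal, 1 existential.

1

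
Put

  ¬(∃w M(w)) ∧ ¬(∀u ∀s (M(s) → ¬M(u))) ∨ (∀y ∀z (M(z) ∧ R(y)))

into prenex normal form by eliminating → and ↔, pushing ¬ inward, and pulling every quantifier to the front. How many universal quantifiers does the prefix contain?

3

Rewrite implications/biconditionals: A → B as ¬A ∨ B.
  ¬(∃w M(w)) ∧ ¬(∀u ∀s (¬M(s) ∨ ¬M(u))) ∨ (∀y ∀z (M(z) ∧ R(y)))
Push ¬ through the quantifiers and connectives to reach negation normal form:
  (∀w ¬M(w)) ∧ (∃u ∃s (M(s) ∧ M(u))) ∨ (∀y ∀z (M(z) ∧ R(y)))
All bound variables are already distinct, so no renaming is needed.
Finally move all quantifiers to the prefix:
  ∀w ∃u ∃s ∀y ∀z (¬M(w) ∧ M(s) ∧ M(u) ∨ M(z) ∧ R(y))
The prefix is ∀w ∃u ∃s ∀y ∀z: 3 universal, 2 existential.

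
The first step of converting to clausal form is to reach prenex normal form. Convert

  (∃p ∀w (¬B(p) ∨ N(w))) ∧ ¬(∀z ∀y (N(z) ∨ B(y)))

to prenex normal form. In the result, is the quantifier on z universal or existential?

existential

Move each ¬ inward, flipping quantifiers it crosses:
  (∃p ∀w (¬B(p) ∨ N(w))) ∧ (∃z ∃y (¬N(z) ∧ ¬B(y)))
All bound variables are already distinct, so no renaming is needed.
Pull the quantifiers to the front (each side's bound variable is not free in the other side):
  ∃p ∀w ∃z ∃y ((¬B(p) ∨ N(w)) ∧ ¬N(z) ∧ ¬B(y))
The quantifier ∀z sits under an odd number of negations, so it flips to ∃z.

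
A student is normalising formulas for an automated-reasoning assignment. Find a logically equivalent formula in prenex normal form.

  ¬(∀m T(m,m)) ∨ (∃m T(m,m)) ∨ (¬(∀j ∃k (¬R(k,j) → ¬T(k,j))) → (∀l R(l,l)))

First replace A → B with ¬A ∨ B.
  ¬(∀m T(m,m)) ∨ (∃m T(m,m)) ∨ ¬¬(∀j ∃k (¬¬R(k,j) ∨ ¬T(k,j))) ∨ (∀l R(l,l))
Push ¬ through the quantifiers and connectives to reach negation normal form:
  (∃m ¬T(m,m)) ∨ (∃m T(m,m)) ∨ (∀j ∃k (R(k,j) ∨ ¬T(k,j))) ∨ (∀l R(l,l))
Standardize variables apart so no two quantifiers bind the same name: m↦y.
  (∃m ¬T(m,m)) ∨ (∃y T(y,y)) ∨ (∀j ∃k (R(k,j) ∨ ¬T(k,j))) ∨ (∀l R(l,l))
Finally move all quantifiers to the prefix:
  ∃m ∃y ∀j ∃k ∀l (¬T(m,m) ∨ T(y,y) ∨ R(k,j) ∨ ¬T(k,j) ∨ R(l,l))

∃m ∃y ∀j ∃k ∀l (¬T(m,m) ∨ T(y,y) ∨ R(k,j) ∨ ¬T(k,j) ∨ R(l,l))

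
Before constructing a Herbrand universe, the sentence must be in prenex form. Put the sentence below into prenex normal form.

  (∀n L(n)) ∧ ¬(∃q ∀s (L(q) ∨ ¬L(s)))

∀n ∀q ∃s (L(n) ∧ ¬L(q) ∧ L(s))

Move each ¬ inward, flipping quantifiers it crosses:
  (∀n L(n)) ∧ (∀q ∃s (¬L(q) ∧ L(s)))
All bound variables are already distinct, so no renaming is needed.
Extract every quantifier outward, since the variables are now distinct and don't occur free across branches:
  ∀n ∀q ∃s (L(n) ∧ ¬L(q) ∧ L(s))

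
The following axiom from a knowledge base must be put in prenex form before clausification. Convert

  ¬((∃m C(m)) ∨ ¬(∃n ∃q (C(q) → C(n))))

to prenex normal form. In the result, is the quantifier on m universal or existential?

First replace A → B with ¬A ∨ B.
  ¬((∃m C(m)) ∨ ¬(∃n ∃q (¬C(q) ∨ C(n))))
Drive negations inward (¬∀x A ≡ ∃x ¬A, ¬∃x A ≡ ∀x ¬A, De Morgan for ∧/∨):
  (∀m ¬C(m)) ∧ (∃n ∃q (¬C(q) ∨ C(n)))
All bound variables are already distinct, so no renaming is needed.
Pull the quantifiers to the front (each side's bound variable is not free in the other side):
  ∀m ∃n ∃q (¬C(m) ∧ (¬C(q) ∨ C(n)))
The quantifier ∃m sits under an odd number of negations (counting the antecedent side of each →), so it flips to ∀m.

universal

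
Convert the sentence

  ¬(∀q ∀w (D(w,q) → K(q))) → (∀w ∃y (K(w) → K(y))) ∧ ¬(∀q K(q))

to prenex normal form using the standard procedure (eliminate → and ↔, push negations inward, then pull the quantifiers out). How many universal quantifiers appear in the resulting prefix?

Eliminate → and ↔ using ¬ and ∨.
  ¬¬(∀q ∀w (¬D(w,q) ∨ K(q))) ∨ (∀w ∃y (¬K(w) ∨ K(y))) ∧ ¬(∀q K(q))
Move each ¬ inward, flipping quantifiers it crosses:
  (∀q ∀w (¬D(w,q) ∨ K(q))) ∨ (∀w ∃y (¬K(w) ∨ K(y))) ∧ (∃q ¬K(q))
Rename bound variables to avoid capture: w↦z1, q↦b.
  (∀q ∀w (¬D(w,q) ∨ K(q))) ∨ (∀z1 ∃y (¬K(z1) ∨ K(y))) ∧ (∃b ¬K(b))
Extract every quantifier outward, since the variables are now distinct and don't occur free across branches:
  ∀q ∀w ∀z1 ∃y ∃b (¬D(w,q) ∨ K(q) ∨ (¬K(z1) ∨ K(y)) ∧ ¬K(b))
The prefix is ∀q ∀w ∀z1 ∃y ∃b: 3 universal, 2 existential.

3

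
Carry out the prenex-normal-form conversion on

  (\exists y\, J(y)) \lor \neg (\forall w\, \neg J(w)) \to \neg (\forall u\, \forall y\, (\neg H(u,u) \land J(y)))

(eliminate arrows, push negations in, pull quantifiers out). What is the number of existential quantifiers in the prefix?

2

Eliminate → and ↔ using ¬ and ∨.
  \neg ((\exists y\, J(y)) \lor \neg (\forall w\, \neg J(w))) \lor \neg (\forall u\, \forall y\, (\neg H(u,u) \land J(y)))
Move each ¬ inward, flipping quantifiers it crosses:
  (\forall y\, \neg J(y)) \land (\forall w\, \neg J(w)) \lor (\exists u\, \exists y\, (H(u,u) \lor \neg J(y)))
Give each quantifier a distinct variable: y↦s.
  (\forall y\, \neg J(y)) \land (\forall w\, \neg J(w)) \lor (\exists u\, \exists s\, (H(u,u) \lor \neg J(s)))
Finally move all quantifiers to the prefix:
  \forall y\, \forall w\, \exists u\, \exists s\, (\neg J(y) \land \neg J(w) \lor H(u,u) \lor \neg J(s))
The prefix is \forall y \forall w \exists u \exists s: 2 universal, 2 existential.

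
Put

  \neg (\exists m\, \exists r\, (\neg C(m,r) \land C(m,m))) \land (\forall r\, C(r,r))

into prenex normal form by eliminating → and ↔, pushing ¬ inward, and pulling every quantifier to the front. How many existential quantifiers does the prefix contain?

0

Move each ¬ inward, flipping quantifiers it crosses:
  (\forall m\, \forall r\, (C(m,r) \lor \neg C(m,m))) \land (\forall r\, C(r,r))
Give each quantifier a distinct variable: r↦v.
  (\forall m\, \forall r\, (C(m,r) \lor \neg C(m,m))) \land (\forall v\, C(v,v))
Finally move all quantifiers to the prefix:
  \forall m\, \forall r\, \forall v\, ((C(m,r) \lor \neg C(m,m)) \land C(v,v))
The prefix is \forall m \forall r \forall v: 3 universal, 0 existential.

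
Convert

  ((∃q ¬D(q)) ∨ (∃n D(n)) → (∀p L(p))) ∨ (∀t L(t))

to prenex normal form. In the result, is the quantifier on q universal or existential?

Eliminate → and ↔ using ¬ and ∨.
  ¬((∃q ¬D(q)) ∨ (∃n D(n))) ∨ (∀p L(p)) ∨ (∀t L(t))
Push ¬ through the quantifiers and connectives to reach negation normal form:
  (∀q D(q)) ∧ (∀n ¬D(n)) ∨ (∀p L(p)) ∨ (∀t L(t))
All bound variables are already distinct, so no renaming is needed.
Extract every quantifier outward, since the variables are now distinct and don't occur free across branches:
  ∀q ∀n ∀p ∀t (D(q) ∧ ¬D(n) ∨ L(p) ∨ L(t))
The quantifier ∃q sits under an odd number of negations (counting the antecedent side of each →), so it flips to ∀q.

universal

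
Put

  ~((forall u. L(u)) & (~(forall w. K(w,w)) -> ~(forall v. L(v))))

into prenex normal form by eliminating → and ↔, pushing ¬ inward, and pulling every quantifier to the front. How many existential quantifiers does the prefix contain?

2

Eliminate → and ↔ using ¬ and ∨.
  ~((forall u. L(u)) & (~~(forall w. K(w,w)) | ~(forall v. L(v))))
Push ¬ through the quantifiers and connectives to reach negation normal form:
  (exists u. ~L(u)) | (exists w. ~K(w,w)) & (forall v. L(v))
All bound variables are already distinct, so no renaming is needed.
Finally move all quantifiers to the prefix:
  exists u. exists w. forall v. (~L(u) | ~K(w,w) & L(v))
The prefix is exists u exists w forall v: 1 universal, 2 existential.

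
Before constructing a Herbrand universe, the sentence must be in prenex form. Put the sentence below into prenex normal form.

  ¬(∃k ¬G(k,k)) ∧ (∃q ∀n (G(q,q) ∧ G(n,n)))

Push ¬ through the quantifiers and connectives to reach negation normal form:
  (∀k G(k,k)) ∧ (∃q ∀n (G(q,q) ∧ G(n,n)))
Finally move all quantifiers to the prefix:
  ∀k ∃q ∀n (G(k,k) ∧ G(q,q) ∧ G(n,n))

∀k ∃q ∀n (G(k,k) ∧ G(q,q) ∧ G(n,n))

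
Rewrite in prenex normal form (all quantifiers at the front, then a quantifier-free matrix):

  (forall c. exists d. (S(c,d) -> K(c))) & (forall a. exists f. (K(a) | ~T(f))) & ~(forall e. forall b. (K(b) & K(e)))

Eliminate → and ↔ using ¬ and ∨.
  (forall c. exists d. (~S(c,d) | K(c))) & (forall a. exists f. (K(a) | ~T(f))) & ~(forall e. forall b. (K(b) & K(e)))
Move each ¬ inward, flipping quantifiers it crosses:
  (forall c. exists d. (~S(c,d) | K(c))) & (forall a. exists f. (K(a) | ~T(f))) & (exists e. exists b. (~K(b) | ~K(e)))
Extract every quantifier outward, since the variables are now distinct and don't occur free across branches:
  forall c. exists d. forall a. exists f. exists e. exists b. ((~S(c,d) | K(c)) & (K(a) | ~T(f)) & (~K(b) | ~K(e)))

forall c. exists d. forall a. exists f. exists e. exists b. ((~S(c,d) | K(c)) & (K(a) | ~T(f)) & (~K(b) | ~K(e)))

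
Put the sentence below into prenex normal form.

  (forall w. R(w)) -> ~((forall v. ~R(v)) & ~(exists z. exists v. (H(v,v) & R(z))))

Rewrite implications/biconditionals: A → B as ¬A ∨ B.
  ~(forall w. R(w)) | ~((forall v. ~R(v)) & ~(exists z. exists v. (H(v,v) & R(z))))
Push ¬ through the quantifiers and connectives to reach negation normal form:
  (exists w. ~R(w)) | (exists v. R(v)) | (exists z. exists v. (H(v,v) & R(z)))
Give each quantifier a distinct variable: v↦p.
  (exists w. ~R(w)) | (exists v. R(v)) | (exists z. exists p. (H(p,p) & R(z)))
Pull the quantifiers to the front (each side's bound variable is not free in the other side):
  exists w. exists v. exists z. exists p. (~R(w) | R(v) | H(p,p) & R(z))

exists w. exists v. exists z. exists p. (~R(w) | R(v) | H(p,p) & R(z))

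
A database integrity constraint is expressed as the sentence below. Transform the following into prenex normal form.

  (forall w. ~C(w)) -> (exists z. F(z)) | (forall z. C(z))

exists w. exists z. forall y1. (C(w) | F(z) | C(y1))

Eliminate → and ↔ using ¬ and ∨.
  ~(forall w. ~C(w)) | (exists z. F(z)) | (forall z. C(z))
Move each ¬ inward, flipping quantifiers it crosses:
  (exists w. C(w)) | (exists z. F(z)) | (forall z. C(z))
Standardize variables apart so no two quantifiers bind the same name: z↦y1.
  (exists w. C(w)) | (exists z. F(z)) | (forall y1. C(y1))
Pull the quantifiers to the front (each side's bound variable is not free in the other side):
  exists w. exists z. forall y1. (C(w) | F(z) | C(y1))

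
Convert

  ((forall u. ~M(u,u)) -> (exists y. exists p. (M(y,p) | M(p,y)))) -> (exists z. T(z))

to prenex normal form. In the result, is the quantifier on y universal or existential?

universal

Eliminate → and ↔ using ¬ and ∨.
  ~(~(forall u. ~M(u,u)) | (exists y. exists p. (M(y,p) | M(p,y)))) | (exists z. T(z))
Push ¬ through the quantifiers and connectives to reach negation normal form:
  (forall u. ~M(u,u)) & (forall y. forall p. (~M(y,p) & ~M(p,y))) | (exists z. T(z))
All bound variables are already distinct, so no renaming is needed.
Pull the quantifiers to the front (each side's bound variable is not free in the other side):
  forall u. forall y. forall p. exists z. (~M(u,u) & ~M(y,p) & ~M(p,y) | T(z))
The quantifier exists y sits under an odd number of negations (counting the antecedent side of each →), so it flips to forall y.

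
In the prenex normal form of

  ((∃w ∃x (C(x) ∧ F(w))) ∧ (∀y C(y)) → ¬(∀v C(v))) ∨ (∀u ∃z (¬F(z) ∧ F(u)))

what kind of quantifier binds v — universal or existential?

existential

Eliminate → and ↔ using ¬ and ∨.
  ¬((∃w ∃x (C(x) ∧ F(w))) ∧ (∀y C(y))) ∨ ¬(∀v C(v)) ∨ (∀u ∃z (¬F(z) ∧ F(u)))
Drive negations inward (¬∀x A ≡ ∃x ¬A, ¬∃x A ≡ ∀x ¬A, De Morgan for ∧/∨):
  (∀w ∀x (¬C(x) ∨ ¬F(w))) ∨ (∃y ¬C(y)) ∨ (∃v ¬C(v)) ∨ (∀u ∃z (¬F(z) ∧ F(u)))
Extract every quantifier outward, since the variables are now distinct and don't occur free across branches:
  ∀w ∀x ∃y ∃v ∀u ∃z (¬C(x) ∨ ¬F(w) ∨ ¬C(y) ∨ ¬C(v) ∨ ¬F(z) ∧ F(u))
The quantifier ∀v sits under an odd number of negations (counting the antecedent side of each →), so it flips to ∃v.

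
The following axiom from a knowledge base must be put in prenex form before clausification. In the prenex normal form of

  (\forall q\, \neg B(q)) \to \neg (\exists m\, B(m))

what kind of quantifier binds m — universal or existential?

universal

First replace A → B with ¬A ∨ B.
  \neg (\forall q\, \neg B(q)) \lor \neg (\exists m\, B(m))
Push ¬ through the quantifiers and connectives to reach negation normal form:
  (\exists q\, B(q)) \lor (\forall m\, \neg B(m))
All bound variables are already distinct, so no renaming is needed.
Finally move all quantifiers to the prefix:
  \exists q\, \forall m\, (B(q) \lor \neg B(m))
The quantifier \exists m sits under an odd number of negations (counting the antecedent side of each →), so it flips to \forall m.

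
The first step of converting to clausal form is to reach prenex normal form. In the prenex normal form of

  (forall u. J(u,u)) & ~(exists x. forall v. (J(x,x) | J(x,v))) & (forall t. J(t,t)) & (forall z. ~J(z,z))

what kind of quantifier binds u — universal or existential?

Drive negations inward (¬∀x A ≡ ∃x ¬A, ¬∃x A ≡ ∀x ¬A, De Morgan for ∧/∨):
  (forall u. J(u,u)) & (forall x. exists v. (~J(x,x) & ~J(x,v))) & (forall t. J(t,t)) & (forall z. ~J(z,z))
Finally move all quantifiers to the prefix:
  forall u. forall x. exists v. forall t. forall z. (J(u,u) & ~J(x,x) & ~J(x,v) & J(t,t) & ~J(z,z))
The quantifier forall u sits under an even number of negations, so it remains universal.

universal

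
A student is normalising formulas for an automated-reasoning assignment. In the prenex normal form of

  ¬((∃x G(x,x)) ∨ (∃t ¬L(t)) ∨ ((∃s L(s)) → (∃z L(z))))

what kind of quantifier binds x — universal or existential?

First replace A → B with ¬A ∨ B.
  ¬((∃x G(x,x)) ∨ (∃t ¬L(t)) ∨ ¬(∃s L(s)) ∨ (∃z L(z)))
Push ¬ through the quantifiers and connectives to reach negation normal form:
  (∀x ¬G(x,x)) ∧ (∀t L(t)) ∧ (∃s L(s)) ∧ (∀z ¬L(z))
All bound variables are already distinct, so no renaming is needed.
Pull the quantifiers to the front (each side's bound variable is not free in the other side):
  ∀x ∀t ∃s ∀z (¬G(x,x) ∧ L(t) ∧ L(s) ∧ ¬L(z))
The quantifier ∃x sits under an odd number of negations (counting the antecedent side of each →), so it flips to ∀x.

universal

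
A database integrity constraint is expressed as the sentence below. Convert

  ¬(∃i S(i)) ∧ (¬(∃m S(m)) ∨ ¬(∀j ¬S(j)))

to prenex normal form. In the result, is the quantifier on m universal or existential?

universal

Move each ¬ inward, flipping quantifiers it crosses:
  (∀i ¬S(i)) ∧ ((∀m ¬S(m)) ∨ (∃j S(j)))
All bound variables are already distinct, so no renaming is needed.
Pull the quantifiers to the front (each side's bound variable is not free in the other side):
  ∀i ∀m ∃j (¬S(i) ∧ (¬S(m) ∨ S(j)))
The quantifier ∃m sits under an odd number of negations, so it flips to ∀m.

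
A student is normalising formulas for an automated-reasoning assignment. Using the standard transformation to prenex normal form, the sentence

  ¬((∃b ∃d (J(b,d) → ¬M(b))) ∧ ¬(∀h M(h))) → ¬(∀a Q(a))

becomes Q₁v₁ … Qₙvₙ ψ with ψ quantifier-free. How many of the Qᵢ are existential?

Rewrite implications/biconditionals: A → B as ¬A ∨ B.
  ¬¬((∃b ∃d (¬J(b,d) ∨ ¬M(b))) ∧ ¬(∀h M(h))) ∨ ¬(∀a Q(a))
Drive negations inward (¬∀x A ≡ ∃x ¬A, ¬∃x A ≡ ∀x ¬A, De Morgan for ∧/∨):
  (∃b ∃d (¬J(b,d) ∨ ¬M(b))) ∧ (∃h ¬M(h)) ∨ (∃a ¬Q(a))
Extract every quantifier outward, since the variables are now distinct and don't occur free across branches:
  ∃b ∃d ∃h ∃a ((¬J(b,d) ∨ ¬M(b)) ∧ ¬M(h) ∨ ¬Q(a))
The prefix is ∃b ∃d ∃h ∃a: 0 universal, 4 existential.

4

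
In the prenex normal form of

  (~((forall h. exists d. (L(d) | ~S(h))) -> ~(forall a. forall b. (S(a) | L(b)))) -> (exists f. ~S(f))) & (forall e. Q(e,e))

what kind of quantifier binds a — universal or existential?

existential

First replace A → B with ¬A ∨ B.
  (~~(~(forall h. exists d. (L(d) | ~S(h))) | ~(forall a. forall b. (S(a) | L(b)))) | (exists f. ~S(f))) & (forall e. Q(e,e))
Push ¬ through the quantifiers and connectives to reach negation normal form:
  ((exists h. forall d. (~L(d) & S(h))) | (exists a. exists b. (~S(a) & ~L(b))) | (exists f. ~S(f))) & (forall e. Q(e,e))
Finally move all quantifiers to the prefix:
  exists h. forall d. exists a. exists b. exists f. forall e. ((~L(d) & S(h) | ~S(a) & ~L(b) | ~S(f)) & Q(e,e))
The quantifier forall a sits under an odd number of negations (counting the antecedent side of each →), so it flips to exists a.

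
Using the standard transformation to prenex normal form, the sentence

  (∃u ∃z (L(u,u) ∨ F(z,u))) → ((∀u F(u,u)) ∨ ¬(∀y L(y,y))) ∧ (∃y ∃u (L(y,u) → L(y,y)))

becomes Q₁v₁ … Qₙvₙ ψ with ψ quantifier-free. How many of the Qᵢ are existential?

3

Rewrite implications/biconditionals: A → B as ¬A ∨ B.
  ¬(∃u ∃z (L(u,u) ∨ F(z,u))) ∨ ((∀u F(u,u)) ∨ ¬(∀y L(y,y))) ∧ (∃y ∃u (¬L(y,u) ∨ L(y,y)))
Push ¬ through the quantifiers and connectives to reach negation normal form:
  (∀u ∀z (¬L(u,u) ∧ ¬F(z,u))) ∨ ((∀u F(u,u)) ∨ (∃y ¬L(y,y))) ∧ (∃y ∃u (¬L(y,u) ∨ L(y,y)))
Rename bound variables to avoid capture: u↦p, y↦v, u↦s.
  (∀u ∀z (¬L(u,u) ∧ ¬F(z,u))) ∨ ((∀p F(p,p)) ∨ (∃y ¬L(y,y))) ∧ (∃v ∃s (¬L(v,s) ∨ L(v,v)))
Extract every quantifier outward, since the variables are now distinct and don't occur free across branches:
  ∀u ∀z ∀p ∃y ∃v ∃s (¬L(u,u) ∧ ¬F(z,u) ∨ (F(p,p) ∨ ¬L(y,y)) ∧ (¬L(v,s) ∨ L(v,v)))
The prefix is ∀u ∀z ∀p ∃y ∃v ∃s: 3 universal, 3 existential.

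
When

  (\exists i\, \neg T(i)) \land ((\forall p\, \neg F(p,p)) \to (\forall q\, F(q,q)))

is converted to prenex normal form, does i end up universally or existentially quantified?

existential

First replace A → B with ¬A ∨ B.
  (\exists i\, \neg T(i)) \land (\neg (\forall p\, \neg F(p,p)) \lor (\forall q\, F(q,q)))
Move each ¬ inward, flipping quantifiers it crosses:
  (\exists i\, \neg T(i)) \land ((\exists p\, F(p,p)) \lor (\forall q\, F(q,q)))
Pull the quantifiers to the front (each side's bound variable is not free in the other side):
  \exists i\, \exists p\, \forall q\, (\neg T(i) \land (F(p,p) \lor F(q,q)))
The quantifier \exists i sits under an even number of negations (counting the antecedent side of each →), so it remains existential.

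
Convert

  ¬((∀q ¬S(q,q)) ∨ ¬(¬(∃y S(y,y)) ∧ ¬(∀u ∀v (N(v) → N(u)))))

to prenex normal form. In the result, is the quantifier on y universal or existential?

Eliminate → and ↔ using ¬ and ∨.
  ¬((∀q ¬S(q,q)) ∨ ¬(¬(∃y S(y,y)) ∧ ¬(∀u ∀v (¬N(v) ∨ N(u)))))
Move each ¬ inward, flipping quantifiers it crosses:
  (∃q S(q,q)) ∧ (∀y ¬S(y,y)) ∧ (∃u ∃v (N(v) ∧ ¬N(u)))
All bound variables are already distinct, so no renaming is needed.
Extract every quantifier outward, since the variables are now distinct and don't occur free across branches:
  ∃q ∀y ∃u ∃v (S(q,q) ∧ ¬S(y,y) ∧ N(v) ∧ ¬N(u))
The quantifier ∃y sits under an odd number of negations (counting the antecedent side of each →), so it flips to ∀y.

universal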